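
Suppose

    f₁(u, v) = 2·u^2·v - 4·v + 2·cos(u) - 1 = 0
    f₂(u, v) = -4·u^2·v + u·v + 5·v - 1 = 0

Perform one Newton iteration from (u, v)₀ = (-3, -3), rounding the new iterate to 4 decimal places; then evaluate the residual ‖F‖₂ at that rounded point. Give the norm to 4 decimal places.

29.9488

At (-3, -3): F = (-44.979985, 101.0000).
Jacobian J = [[4·u·v - 2·sin(u), 2·u^2 - 4], [-8·u·v + v, -4·u^2 + u + 5]].
At the point, J = [[36.282240, 14.0000], [-75.0000, -34.0000]] (det J = -183.596161).
Solving J·Δ = −F gives Δ = (0.6281, 1.5850).
Then the next iterate is (u, v)₁ = (-2.3719, -1.4150).
Re-evaluating at (-2.3719, -1.4150): F = (-12.697573, 27.123887), so ‖F‖₂ = 29.9488.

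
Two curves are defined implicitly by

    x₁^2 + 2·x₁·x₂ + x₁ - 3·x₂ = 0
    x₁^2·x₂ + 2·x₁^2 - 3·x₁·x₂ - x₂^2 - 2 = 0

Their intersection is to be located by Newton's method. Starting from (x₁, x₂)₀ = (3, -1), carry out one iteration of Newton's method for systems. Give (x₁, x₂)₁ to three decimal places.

At (3, -1): F = (9.000, 15.000).
Jacobian J = [[2·x₁ + 2·x₂ + 1, 2·x₁ - 3], [2·x₁·x₂ + 4·x₁ - 3·x₂, x₁^2 - 3·x₁ - 2·x₂]].
At the point, J = [[5.000, 3.000], [9.000, 2.000]] (det J = -17.000).
Solving J·Δ = −F gives Δ = (-1.588, -0.353).
Then the next iterate is (x₁, x₂)₁ = (1.412, -1.353).

(1.412, -1.353)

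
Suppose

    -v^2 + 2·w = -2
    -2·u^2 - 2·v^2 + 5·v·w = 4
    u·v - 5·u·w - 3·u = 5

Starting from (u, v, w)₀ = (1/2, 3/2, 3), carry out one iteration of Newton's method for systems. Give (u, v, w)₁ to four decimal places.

(0.0627, 1.8550, 0.6574)

At (1/2, 3/2, 3): F = (5.7500, 13.5000, -13.2500).
Jacobian J = [[0, -2·v, 2], [-4·u, -4·v + 5·w, 5·v], [v - 5·w - 3, u, -5·u]].
At the point, J = [[0.0000, -3.0000, 2.0000], [-2.0000, 9.0000, 7.5000], [-16.5000, 0.5000, -2.5000]] (det J = 681.2500).
Solving J·Δ = −F gives Δ = (-0.4373, 0.3550, -2.3426).
Then the next iterate is (u, v, w)₁ = (0.0627, 1.8550, 0.6574).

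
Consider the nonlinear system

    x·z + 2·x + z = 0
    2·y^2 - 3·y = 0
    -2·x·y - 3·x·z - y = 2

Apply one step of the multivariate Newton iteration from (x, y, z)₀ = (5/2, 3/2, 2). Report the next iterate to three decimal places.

At (5/2, 3/2, 2): F = (12.000, 0.000, -26.000).
Jacobian J = [[z + 2, 0, x + 1], [0, 4·y - 3, 0], [-2·y - 3·z, -2·x - 1, -3·x]].
At the point, J = [[4.000, 0.000, 3.500], [0.000, 3.000, 0.000], [-9.000, -6.000, -7.500]] (det J = 4.500).
Solving J·Δ = −F gives Δ = (-0.667, 0.000, -2.667).
Then the next iterate is (x, y, z)₁ = (1.833, 1.500, -0.667).

(1.833, 1.500, -0.667)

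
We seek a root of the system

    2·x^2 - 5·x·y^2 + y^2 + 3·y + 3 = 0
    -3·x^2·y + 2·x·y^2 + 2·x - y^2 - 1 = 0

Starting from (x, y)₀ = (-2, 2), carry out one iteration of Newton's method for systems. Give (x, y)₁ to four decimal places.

(-1.5000, 1.0000)

At (-2, 2): F = (61.0000, -49.0000).
Jacobian J = [[4·x - 5·y^2, -10·x·y + 2·y + 3], [-6·x·y + 2·y^2 + 2, -3·x^2 + 4·x·y - 2·y]].
At the point, J = [[-28.0000, 47.0000], [34.0000, -32.0000]] (det J = -702.0000).
Solving J·Δ = −F gives Δ = (0.5000, -1.0000).
Then the next iterate is (x, y)₁ = (-1.5000, 1.0000).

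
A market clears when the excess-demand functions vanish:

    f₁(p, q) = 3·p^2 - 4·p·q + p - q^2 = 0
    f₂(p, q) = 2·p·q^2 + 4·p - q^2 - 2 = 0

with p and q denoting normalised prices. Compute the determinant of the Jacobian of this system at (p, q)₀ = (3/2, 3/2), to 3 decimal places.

J = [[6·p - 4·q + 1, -4·p - 2·q], [2·q^2 + 4, 4·p·q - 2·q]].
At the point, J = [[4.000, -9.000], [8.500, 6.000]].
det J = 100.500.

100.500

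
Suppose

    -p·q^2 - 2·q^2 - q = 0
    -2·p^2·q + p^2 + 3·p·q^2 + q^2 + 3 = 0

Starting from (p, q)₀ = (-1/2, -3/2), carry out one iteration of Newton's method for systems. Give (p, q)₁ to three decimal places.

(-1.505, -1.611)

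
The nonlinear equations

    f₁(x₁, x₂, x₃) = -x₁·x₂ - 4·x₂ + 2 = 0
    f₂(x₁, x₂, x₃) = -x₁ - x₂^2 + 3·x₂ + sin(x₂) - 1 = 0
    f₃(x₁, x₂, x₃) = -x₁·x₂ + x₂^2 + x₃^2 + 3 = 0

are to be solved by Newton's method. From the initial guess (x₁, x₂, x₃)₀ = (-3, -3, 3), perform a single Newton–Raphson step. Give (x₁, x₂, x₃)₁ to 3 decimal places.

(-4.038, -1.114, 2.462)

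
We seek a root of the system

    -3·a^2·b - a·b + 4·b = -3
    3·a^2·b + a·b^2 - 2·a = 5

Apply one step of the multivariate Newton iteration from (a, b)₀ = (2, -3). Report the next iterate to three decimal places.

(1.069, -3.331)

At (2, -3): F = (33.000, -27.000).
Jacobian J = [[-6·a·b - b, -3·a^2 - a + 4], [6·a·b + b^2 - 2, 3·a^2 + 2·a·b]].
At the point, J = [[39.000, -10.000], [-29.000, 0.000]] (det J = -290.000).
Solving J·Δ = −F gives Δ = (-0.931, -0.331).
Then the next iterate is (a, b)₁ = (1.069, -3.331).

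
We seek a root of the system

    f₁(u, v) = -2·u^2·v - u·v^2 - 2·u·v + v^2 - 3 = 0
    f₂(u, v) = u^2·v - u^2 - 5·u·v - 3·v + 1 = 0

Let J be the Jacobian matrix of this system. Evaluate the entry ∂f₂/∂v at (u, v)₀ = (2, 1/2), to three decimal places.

∂f₂/∂v = u^2 - 5·u - 3.
At (2, 1/2) this is -9.000.

-9.000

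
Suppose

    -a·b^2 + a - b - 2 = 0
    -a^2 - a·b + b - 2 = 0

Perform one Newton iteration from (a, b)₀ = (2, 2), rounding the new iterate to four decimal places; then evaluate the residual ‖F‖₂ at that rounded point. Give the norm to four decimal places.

At (2, 2): F = (-10.0000, -8.0000).
Jacobian J = [[-b^2 + 1, -2·a·b - 1], [-2·a - b, -a + 1]].
At the point, J = [[-3.0000, -9.0000], [-6.0000, -1.0000]] (det J = -51.0000).
Solving J·Δ = −F gives Δ = (-1.2157, -0.7059).
Then the next iterate is (a, b)₁ = (0.7843, 1.2941).
Re-evaluating at (0.7843, 1.2941): F = (-3.823263, -2.335989), so ‖F‖₂ = 4.4804.

4.4804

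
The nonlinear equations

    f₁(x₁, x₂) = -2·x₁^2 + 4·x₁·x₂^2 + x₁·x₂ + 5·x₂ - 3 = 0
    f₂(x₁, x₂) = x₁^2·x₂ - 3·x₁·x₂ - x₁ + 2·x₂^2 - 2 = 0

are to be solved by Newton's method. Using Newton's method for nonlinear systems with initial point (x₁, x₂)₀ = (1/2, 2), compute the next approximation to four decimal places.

At (1/2, 2): F = (15.5000, 3.0000).
Jacobian J = [[-4·x₁ + 4·x₂^2 + x₂, 8·x₁·x₂ + x₁ + 5], [2·x₁·x₂ - 3·x₂ - 1, x₁^2 - 3·x₁ + 4·x₂]].
At the point, J = [[16.0000, 13.5000], [-5.0000, 6.7500]] (det J = 175.5000).
Solving J·Δ = −F gives Δ = (-0.3654, -0.7151).
Then the next iterate is (x₁, x₂)₁ = (0.1346, 1.2849).

(0.1346, 1.2849)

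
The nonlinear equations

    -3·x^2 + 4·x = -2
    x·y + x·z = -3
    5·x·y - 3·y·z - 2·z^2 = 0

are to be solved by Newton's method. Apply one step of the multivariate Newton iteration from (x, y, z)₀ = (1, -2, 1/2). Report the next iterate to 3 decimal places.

At (1, -2, 1/2): F = (3.000, 1.500, -7.500).
Jacobian J = [[-6·x + 4, 0, 0], [y + z, x, x], [5·y, 5·x - 3·z, -3·y - 4·z]].
At the point, J = [[-2.000, 0.000, 0.000], [-1.500, 1.000, 1.000], [-10.000, 3.500, 4.000]] (det J = -1.000).
Solving J·Δ = −F gives Δ = (1.500, -39.000, 39.750).
Then the next iterate is (x, y, z)₁ = (2.500, -41.000, 40.250).

(2.500, -41.000, 40.250)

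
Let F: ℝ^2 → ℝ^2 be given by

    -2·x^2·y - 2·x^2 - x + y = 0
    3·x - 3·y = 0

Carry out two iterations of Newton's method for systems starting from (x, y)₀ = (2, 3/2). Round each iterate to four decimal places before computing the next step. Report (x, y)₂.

(0.6918, 0.6918)

At (2, 3/2): F = (-20.5000, 1.5000).
Jacobian J = [[-4·x·y - 4·x - 1, -2·x^2 + 1], [3, -3]].
At the point, J = [[-21.0000, -7.0000], [3.0000, -3.0000]] (det J = 84.0000).
Solving J·Δ = −F gives Δ = (-0.8571, -0.3571).
Then the next iterate is (x, y)₁ = (1.1429, 1.1429).
Round to (1.1429, 1.1429) and repeat: F = (-5.598199, 0.0000), J = [[-10.796482, -1.612441], [3.0000, -3.0000]].
Δ = (-0.4511, -0.4511), so (x, y)₂ = (0.6918, 0.6918).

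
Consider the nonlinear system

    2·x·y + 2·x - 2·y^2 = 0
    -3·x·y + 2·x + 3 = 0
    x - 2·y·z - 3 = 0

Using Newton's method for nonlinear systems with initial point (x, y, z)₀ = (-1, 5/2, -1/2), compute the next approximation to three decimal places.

At (-1, 5/2, -1/2): F = (-19.500, 8.500, -1.500).
Jacobian J = [[2·y + 2, 2·x - 4·y, 0], [-3·y + 2, -3·x, 0], [1, -2·z, -2·y]].
At the point, J = [[7.000, -12.000, 0.000], [-5.500, 3.000, 0.000], [1.000, 1.000, -5.000]] (det J = 225.000).
Solving J·Δ = −F gives Δ = (0.967, -1.061, -0.319).
Then the next iterate is (x, y, z)₁ = (-0.033, 1.439, -0.819).

(-0.033, 1.439, -0.819)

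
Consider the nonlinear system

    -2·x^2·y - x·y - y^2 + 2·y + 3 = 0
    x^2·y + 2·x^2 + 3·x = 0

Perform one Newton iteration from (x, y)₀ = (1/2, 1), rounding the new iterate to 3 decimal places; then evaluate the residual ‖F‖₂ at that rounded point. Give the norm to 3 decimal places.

At (1/2, 1): F = (3.000, 2.250).
Jacobian J = [[-4·x·y - y, -2·x^2 - x - 2·y + 2], [2·x·y + 4·x + 3, x^2]].
At the point, J = [[-3.000, -1.000], [6.000, 0.250]] (det J = 5.250).
Solving J·Δ = −F gives Δ = (-0.571, 4.714).
Then the next iterate is (x, y)₁ = (-0.071, 5.714).
Re-evaluating at (-0.071, 5.714): F = (-17.87371, -0.17411), so ‖F‖₂ = 17.875.

17.875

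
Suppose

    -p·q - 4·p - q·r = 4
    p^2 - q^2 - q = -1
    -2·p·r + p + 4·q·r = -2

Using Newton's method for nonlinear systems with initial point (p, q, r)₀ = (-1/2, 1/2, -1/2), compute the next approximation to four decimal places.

At (-1/2, 1/2, -1/2): F = (-1.5000, 0.5000, 0.0000).
Jacobian J = [[-q - 4, -p - r, -q], [2·p, -2·q - 1, 0], [-2·r + 1, 4·r, -2·p + 4·q]].
At the point, J = [[-4.5000, 1.0000, -0.5000], [-1.0000, -2.0000, 0.0000], [2.0000, -2.0000, 3.0000]] (det J = 27.0000).
Solving J·Δ = −F gives Δ = (-0.2963, 0.3981, 0.4630).
Then the next iterate is (p, q, r)₁ = (-0.7963, 0.8981, -0.0370).

(-0.7963, 0.8981, -0.0370)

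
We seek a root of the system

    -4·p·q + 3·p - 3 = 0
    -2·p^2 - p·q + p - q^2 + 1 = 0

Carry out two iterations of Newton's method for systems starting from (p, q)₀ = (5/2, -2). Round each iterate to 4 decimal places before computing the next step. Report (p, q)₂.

At (5/2, -2): F = (24.5000, -8.0000).
Jacobian J = [[-4·q + 3, -4·p], [-4·p - q + 1, -p - 2·q]].
At the point, J = [[11.0000, -10.0000], [-7.0000, 1.5000]] (det J = -53.5000).
Solving J·Δ = −F gives Δ = (-0.8084, 1.5607).
Then the next iterate is (p, q)₁ = (1.6916, -0.4393).
Round to (1.6916, -0.4393) and repeat: F = (5.047280, -2.481286), J = [[4.7572, -6.7664], [-5.3271, -0.8130]].
Δ = (-0.5235, 0.3779), so (p, q)₂ = (1.1681, -0.0614).

(1.1681, -0.0614)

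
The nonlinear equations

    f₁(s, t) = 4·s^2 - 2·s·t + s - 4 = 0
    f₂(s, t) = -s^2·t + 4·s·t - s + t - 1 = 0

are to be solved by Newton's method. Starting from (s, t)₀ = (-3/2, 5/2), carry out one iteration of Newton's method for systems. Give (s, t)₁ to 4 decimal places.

(-1.0959, 0.9887)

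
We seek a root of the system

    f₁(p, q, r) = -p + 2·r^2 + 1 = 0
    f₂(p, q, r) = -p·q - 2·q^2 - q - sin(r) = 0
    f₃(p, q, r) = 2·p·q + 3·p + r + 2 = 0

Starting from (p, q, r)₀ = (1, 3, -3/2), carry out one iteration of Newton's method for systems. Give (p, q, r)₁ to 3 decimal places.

(0.172, 1.530, -0.612)

At (1, 3, -3/2): F = (4.500, -23.00251, 9.500).
Jacobian J = [[-1, 0, 4·r], [-q, -p - 4·q - 1, -cos(r)], [2·q + 3, 2·p, 1]].
At the point, J = [[-1.000, 0.000, -6.000], [-3.000, -14.000, -0.07074], [9.000, 2.000, 1.000]] (det J = -706.14147).
Solving J·Δ = −F gives Δ = (-0.828, -1.470, 0.888).
Then the next iterate is (p, q, r)₁ = (0.172, 1.530, -0.612).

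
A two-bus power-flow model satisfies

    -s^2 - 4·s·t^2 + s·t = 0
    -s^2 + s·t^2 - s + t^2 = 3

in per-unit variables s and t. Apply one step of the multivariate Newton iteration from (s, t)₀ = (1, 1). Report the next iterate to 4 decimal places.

At (1, 1): F = (-4.0000, -3.0000).
Jacobian J = [[-2·s - 4·t^2 + t, -8·s·t + s], [-2·s + t^2 - 1, 2·s·t + 2·t]].
At the point, J = [[-5.0000, -7.0000], [-2.0000, 4.0000]] (det J = -34.0000).
Solving J·Δ = −F gives Δ = (-1.0882, 0.2059).
Then the next iterate is (s, t)₁ = (-0.0882, 1.2059).

(-0.0882, 1.2059)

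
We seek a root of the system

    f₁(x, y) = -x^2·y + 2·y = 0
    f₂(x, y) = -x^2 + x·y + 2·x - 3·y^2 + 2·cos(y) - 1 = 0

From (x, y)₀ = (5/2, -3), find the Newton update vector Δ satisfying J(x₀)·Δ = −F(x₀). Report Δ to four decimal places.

(-0.3507, 1.7624)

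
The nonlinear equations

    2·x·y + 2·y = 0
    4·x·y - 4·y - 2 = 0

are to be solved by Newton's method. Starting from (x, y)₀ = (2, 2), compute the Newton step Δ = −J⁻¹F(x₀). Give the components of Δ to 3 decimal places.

(0.375, -2.250)

At (2, 2): F = (12.000, 6.000).
Jacobian J = [[2·y, 2·x + 2], [4·y, 4·x - 4]].
At the point, J = [[4.000, 6.000], [8.000, 4.000]] (det J = -32.000).
Solving J·Δ = −F gives Δ = (0.375, -2.250).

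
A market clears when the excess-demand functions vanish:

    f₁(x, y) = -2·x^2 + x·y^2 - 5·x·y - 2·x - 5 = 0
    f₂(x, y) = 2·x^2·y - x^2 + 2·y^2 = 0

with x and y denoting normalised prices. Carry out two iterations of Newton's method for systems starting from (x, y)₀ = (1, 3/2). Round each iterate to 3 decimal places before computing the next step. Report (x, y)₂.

(-0.901, 0.555)

At (1, 3/2): F = (-14.250, 6.500).
Jacobian J = [[-4·x + y^2 - 5·y - 2, 2·x·y - 5·x], [4·x·y - 2·x, 2·x^2 + 4·y]].
At the point, J = [[-11.250, -2.000], [4.000, 8.000]] (det J = -82.000).
Solving J·Δ = −F gives Δ = (-1.232, -0.197).
Then the next iterate is (x, y)₁ = (-0.232, 1.303).
Round to (-0.232, 1.303) and repeat: F = (-3.52606, 3.48206), J = [[-5.88919, 0.55541], [-0.74518, 5.31965]].
Δ = (-0.669, -0.748), so (x, y)₂ = (-0.901, 0.555).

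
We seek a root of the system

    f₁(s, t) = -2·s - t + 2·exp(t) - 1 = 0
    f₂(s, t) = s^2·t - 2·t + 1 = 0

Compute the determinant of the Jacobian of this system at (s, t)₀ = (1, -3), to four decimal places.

J = [[-2, 2·exp(t) - 1], [2·s·t, s^2 - 2]].
At the point, J = [[-2.0000, -0.900426], [-6.0000, -1.0000]].
det J = -3.4026.

-3.4026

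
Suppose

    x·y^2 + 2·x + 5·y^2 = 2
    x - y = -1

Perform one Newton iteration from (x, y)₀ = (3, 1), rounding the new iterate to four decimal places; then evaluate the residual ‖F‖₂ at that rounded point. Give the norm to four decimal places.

1.1179

At (3, 1): F = (12.0000, 3.0000).
Jacobian J = [[y^2 + 2, 2·x·y + 10·y], [1, -1]].
At the point, J = [[3.0000, 16.0000], [1.0000, -1.0000]] (det J = -19.0000).
Solving J·Δ = −F gives Δ = (-3.1579, -0.1579).
Then the next iterate is (x, y)₁ = (-0.1579, 0.8421).
Re-evaluating at (-0.1579, 0.8421): F = (1.117890, 0.0000), so ‖F‖₂ = 1.1179.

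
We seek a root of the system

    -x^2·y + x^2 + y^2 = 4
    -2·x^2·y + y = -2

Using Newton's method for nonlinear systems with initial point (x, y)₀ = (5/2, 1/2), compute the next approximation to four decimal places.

At (5/2, 1/2): F = (-0.6250, -3.7500).
Jacobian J = [[-2·x·y + 2·x, -x^2 + 2·y], [-4·x·y, -2·x^2 + 1]].
At the point, J = [[2.5000, -5.2500], [-5.0000, -11.5000]] (det J = -55.0000).
Solving J·Δ = −F gives Δ = (-0.2273, -0.2273).
Then the next iterate is (x, y)₁ = (2.2727, 0.2727).

(2.2727, 0.2727)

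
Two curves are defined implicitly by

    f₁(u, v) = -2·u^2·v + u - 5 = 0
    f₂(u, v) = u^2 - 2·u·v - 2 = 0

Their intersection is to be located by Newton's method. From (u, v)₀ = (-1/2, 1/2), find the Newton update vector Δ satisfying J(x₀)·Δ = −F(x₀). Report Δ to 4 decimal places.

(6.3750, 14.0000)

At (-1/2, 1/2): F = (-5.7500, -1.2500).
Jacobian J = [[-4·u·v + 1, -2·u^2], [2·u - 2·v, -2·u]].
At the point, J = [[2.0000, -0.5000], [-2.0000, 1.0000]] (det J = 1.0000).
Solving J·Δ = −F gives Δ = (6.3750, 14.0000).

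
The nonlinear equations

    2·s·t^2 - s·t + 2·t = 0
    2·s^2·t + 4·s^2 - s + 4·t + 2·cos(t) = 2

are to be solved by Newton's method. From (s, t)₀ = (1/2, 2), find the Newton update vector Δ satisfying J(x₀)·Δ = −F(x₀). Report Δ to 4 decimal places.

(-0.7988, -0.4013)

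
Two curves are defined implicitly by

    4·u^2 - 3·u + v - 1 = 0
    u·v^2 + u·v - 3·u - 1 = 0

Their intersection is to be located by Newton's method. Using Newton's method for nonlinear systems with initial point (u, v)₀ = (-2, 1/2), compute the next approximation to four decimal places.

(-0.8562, 0.7316)

At (-2, 1/2): F = (21.5000, 3.5000).
Jacobian J = [[8·u - 3, 1], [v^2 + v - 3, 2·u·v + u]].
At the point, J = [[-19.0000, 1.0000], [-2.2500, -4.0000]] (det J = 78.2500).
Solving J·Δ = −F gives Δ = (1.1438, 0.2316).
Then the next iterate is (u, v)₁ = (-0.8562, 0.7316).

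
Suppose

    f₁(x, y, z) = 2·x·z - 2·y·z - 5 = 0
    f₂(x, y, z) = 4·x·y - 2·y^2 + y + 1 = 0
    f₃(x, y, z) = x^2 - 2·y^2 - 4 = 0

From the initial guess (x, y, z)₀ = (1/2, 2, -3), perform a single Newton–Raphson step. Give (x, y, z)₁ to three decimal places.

(-0.360, 0.424, -3.099)

At (1/2, 2, -3): F = (4.000, -1.000, -11.750).
Jacobian J = [[2·z, -2·z, 2·x - 2·y], [4·y, 4·x - 4·y + 1, 0], [2·x, -4·y, 0]].
At the point, J = [[-6.000, 6.000, -3.000], [8.000, -5.000, 0.000], [1.000, -8.000, 0.000]] (det J = 177.000).
Solving J·Δ = −F gives Δ = (-0.860, -1.576, -0.099).
Then the next iterate is (x, y, z)₁ = (-0.360, 0.424, -3.099).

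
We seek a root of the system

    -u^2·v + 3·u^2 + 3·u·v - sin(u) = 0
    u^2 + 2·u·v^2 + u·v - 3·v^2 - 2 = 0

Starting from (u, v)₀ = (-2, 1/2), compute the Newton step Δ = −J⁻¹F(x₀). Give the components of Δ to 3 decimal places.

At (-2, 1/2): F = (7.90930, -0.750).
Jacobian J = [[-2·u·v + 6·u + 3·v - cos(u), -u^2 + 3·u], [2·u + 2·v^2 + v, 4·u·v + u - 6·v]].
At the point, J = [[-8.08385, -10.000], [-3.000, -9.000]] (det J = 42.75468).
Solving J·Δ = −F gives Δ = (1.840, -0.697).

(1.840, -0.697)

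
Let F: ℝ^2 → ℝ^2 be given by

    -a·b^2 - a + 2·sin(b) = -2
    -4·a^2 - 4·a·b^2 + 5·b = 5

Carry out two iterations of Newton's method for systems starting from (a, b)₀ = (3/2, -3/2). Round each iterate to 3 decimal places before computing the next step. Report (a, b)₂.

(-8.834, 9.938)

At (3/2, -3/2): F = (-4.86999, -35.000).
Jacobian J = [[-b^2 - 1, -2·a·b + 2·cos(b)], [-8·a - 4·b^2, -8·a·b + 5]].
At the point, J = [[-3.250, 4.64147], [-21.000, 23.000]] (det J = 22.72096).
Solving J·Δ = −F gives Δ = (-2.220, -0.505).
Then the next iterate is (a, b)₁ = (-0.720, -2.005).
Round to (-0.720, -2.005) and repeat: F = (3.80001, -5.52093), J = [[-5.02002, -3.72858], [-10.32010, -6.54880]].
Δ = (-8.114, 11.943), so (a, b)₂ = (-8.834, 9.938).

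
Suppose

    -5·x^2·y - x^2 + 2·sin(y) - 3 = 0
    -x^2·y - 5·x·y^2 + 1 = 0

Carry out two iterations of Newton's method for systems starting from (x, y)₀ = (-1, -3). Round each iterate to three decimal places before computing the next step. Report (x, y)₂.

(-1.350, -0.309)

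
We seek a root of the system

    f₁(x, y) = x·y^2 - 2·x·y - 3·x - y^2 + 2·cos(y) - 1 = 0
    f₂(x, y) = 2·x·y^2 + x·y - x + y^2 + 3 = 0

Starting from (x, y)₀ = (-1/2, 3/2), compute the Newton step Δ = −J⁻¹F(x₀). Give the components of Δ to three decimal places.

At (-1/2, 3/2): F = (-1.23353, 2.750).
Jacobian J = [[y^2 - 2·y - 3, 2·x·y - 2·x - 2·y - 2·sin(y)], [2·y^2 + y - 1, 4·x·y + x + 2·y]].
At the point, J = [[-3.750, -5.49499], [5.000, -0.500]] (det J = 29.34995).
Solving J·Δ = −F gives Δ = (-0.536, 0.141).

(-0.536, 0.141)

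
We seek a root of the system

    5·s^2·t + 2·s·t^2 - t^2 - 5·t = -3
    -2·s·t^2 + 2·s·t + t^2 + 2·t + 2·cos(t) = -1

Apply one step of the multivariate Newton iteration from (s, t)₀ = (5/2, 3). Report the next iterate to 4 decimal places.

At (5/2, 3): F = (117.7500, -15.979985).
Jacobian J = [[10·s·t + 2·t^2, 5·s^2 + 4·s·t - 2·t - 5], [-2·t^2 + 2·t, -4·s·t + 2·s + 2·t - 2·sin(t) + 2]].
At the point, J = [[93.0000, 50.2500], [-12.0000, -17.282240]] (det J = -1004.248321).
Solving J·Δ = −F gives Δ = (-1.2268, -0.0728).
Then the next iterate is (s, t)₁ = (1.2732, 2.9272).

(1.2732, 2.9272)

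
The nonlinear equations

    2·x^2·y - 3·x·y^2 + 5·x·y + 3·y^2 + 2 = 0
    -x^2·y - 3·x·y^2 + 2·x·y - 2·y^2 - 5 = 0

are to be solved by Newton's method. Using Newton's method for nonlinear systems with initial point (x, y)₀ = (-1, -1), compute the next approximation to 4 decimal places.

(-1.8235, -0.0471)

At (-1, -1): F = (11.0000, -1.0000).
Jacobian J = [[4·x·y - 3·y^2 + 5·y, 2·x^2 - 6·x·y + 5·x + 6·y], [-2·x·y - 3·y^2 + 2·y, -x^2 - 6·x·y + 2·x - 4·y]].
At the point, J = [[-4.0000, -15.0000], [-7.0000, -5.0000]] (det J = -85.0000).
Solving J·Δ = −F gives Δ = (-0.8235, 0.9529).
Then the next iterate is (x, y)₁ = (-1.8235, -0.0471).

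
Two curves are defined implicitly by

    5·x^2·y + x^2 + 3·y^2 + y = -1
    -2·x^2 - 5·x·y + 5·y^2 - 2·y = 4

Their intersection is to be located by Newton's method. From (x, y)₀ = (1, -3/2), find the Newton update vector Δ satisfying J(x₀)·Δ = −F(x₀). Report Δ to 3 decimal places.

At (1, -3/2): F = (-0.250, 15.750).
Jacobian J = [[10·x·y + 2·x, 5·x^2 + 6·y + 1], [-4·x - 5·y, -5·x + 10·y - 2]].
At the point, J = [[-13.000, -3.000], [3.500, -22.000]] (det J = 296.500).
Solving J·Δ = −F gives Δ = (-0.178, 0.688).

(-0.178, 0.688)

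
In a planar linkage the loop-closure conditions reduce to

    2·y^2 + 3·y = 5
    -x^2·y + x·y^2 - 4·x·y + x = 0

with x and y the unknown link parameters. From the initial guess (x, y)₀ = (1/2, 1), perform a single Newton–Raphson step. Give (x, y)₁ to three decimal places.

At (1/2, 1): F = (0.000, -1.250).
Jacobian J = [[0, 4·y + 3], [-2·x·y + y^2 - 4·y + 1, -x^2 + 2·x·y - 4·x]].
At the point, J = [[0.000, 7.000], [-3.000, -1.250]] (det J = 21.000).
Solving J·Δ = −F gives Δ = (-0.417, 0.000).
Then the next iterate is (x, y)₁ = (0.083, 1.000).

(0.083, 1.000)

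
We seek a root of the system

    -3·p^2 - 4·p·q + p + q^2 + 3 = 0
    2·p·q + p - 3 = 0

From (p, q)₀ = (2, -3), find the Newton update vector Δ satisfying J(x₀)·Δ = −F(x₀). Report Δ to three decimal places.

(-1.182, 1.773)

At (2, -3): F = (26.000, -13.000).
Jacobian J = [[-6·p - 4·q + 1, -4·p + 2·q], [2·q + 1, 2·p]].
At the point, J = [[1.000, -14.000], [-5.000, 4.000]] (det J = -66.000).
Solving J·Δ = −F gives Δ = (-1.182, 1.773).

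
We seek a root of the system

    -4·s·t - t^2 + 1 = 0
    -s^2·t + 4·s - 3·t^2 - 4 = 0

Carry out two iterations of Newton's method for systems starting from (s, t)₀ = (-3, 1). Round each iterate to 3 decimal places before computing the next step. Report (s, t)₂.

(-0.033, -0.364)

At (-3, 1): F = (12.000, -28.000).
Jacobian J = [[-4·t, -4·s - 2·t], [-2·s·t + 4, -s^2 - 6·t]].
At the point, J = [[-4.000, 10.000], [10.000, -15.000]] (det J = -40.000).
Solving J·Δ = −F gives Δ = (2.500, -0.200).
Then the next iterate is (s, t)₁ = (-0.500, 0.800).
Round to (-0.500, 0.800) and repeat: F = (1.960, -8.120), J = [[-3.200, 0.400], [4.800, -5.050]].
Δ = (0.467, -1.164), so (s, t)₂ = (-0.033, -0.364).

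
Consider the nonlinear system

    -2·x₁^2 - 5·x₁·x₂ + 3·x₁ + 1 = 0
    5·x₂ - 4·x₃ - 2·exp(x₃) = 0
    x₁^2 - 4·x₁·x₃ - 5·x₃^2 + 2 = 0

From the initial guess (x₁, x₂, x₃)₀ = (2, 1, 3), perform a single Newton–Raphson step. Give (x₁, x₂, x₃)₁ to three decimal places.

(-2.782, 4.682, 2.349)

At (2, 1, 3): F = (-11.000, -47.17107, -63.000).
Jacobian J = [[-4·x₁ - 5·x₂ + 3, -5·x₁, 0], [0, 5, -2·exp(x₃) - 4], [2·x₁ - 4·x₃, 0, -4·x₁ - 10·x₃]].
At the point, J = [[-10.000, -10.000, 0.000], [0.000, 5.000, -44.17107], [-8.000, 0.000, -38.000]] (det J = -1633.68591).
Solving J·Δ = −F gives Δ = (-4.782, 3.682, -0.651).
Then the next iterate is (x₁, x₂, x₃)₁ = (-2.782, 4.682, 2.349).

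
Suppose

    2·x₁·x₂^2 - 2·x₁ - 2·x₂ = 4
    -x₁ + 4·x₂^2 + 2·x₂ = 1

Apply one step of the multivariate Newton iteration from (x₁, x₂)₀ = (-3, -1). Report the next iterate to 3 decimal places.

(-0.200, -0.800)

At (-3, -1): F = (-2.000, 4.000).
Jacobian J = [[2·x₂^2 - 2, 4·x₁·x₂ - 2], [-1, 8·x₂ + 2]].
At the point, J = [[0.000, 10.000], [-1.000, -6.000]] (det J = 10.000).
Solving J·Δ = −F gives Δ = (2.800, 0.200).
Then the next iterate is (x₁, x₂)₁ = (-0.200, -0.800).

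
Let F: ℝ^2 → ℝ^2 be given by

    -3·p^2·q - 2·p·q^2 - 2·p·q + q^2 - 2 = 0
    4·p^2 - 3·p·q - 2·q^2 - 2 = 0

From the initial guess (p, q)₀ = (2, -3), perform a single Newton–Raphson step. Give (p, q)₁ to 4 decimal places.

(1.0851, -1.5213)

At (2, -3): F = (19.0000, 14.0000).
Jacobian J = [[-6·p·q - 2·q^2 - 2·q, -3·p^2 - 4·p·q - 2·p + 2·q], [8·p - 3·q, -3·p - 4·q]].
At the point, J = [[24.0000, 2.0000], [25.0000, 6.0000]] (det J = 94.0000).
Solving J·Δ = −F gives Δ = (-0.9149, 1.4787).
Then the next iterate is (p, q)₁ = (1.0851, -1.5213).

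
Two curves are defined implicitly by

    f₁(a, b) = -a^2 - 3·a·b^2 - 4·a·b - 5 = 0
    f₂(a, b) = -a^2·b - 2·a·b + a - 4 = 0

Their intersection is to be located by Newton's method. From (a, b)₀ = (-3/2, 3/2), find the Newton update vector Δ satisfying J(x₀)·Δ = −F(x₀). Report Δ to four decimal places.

At (-3/2, 3/2): F = (11.8750, -4.3750).
Jacobian J = [[-2·a - 3·b^2 - 4·b, -6·a·b - 4·a], [-2·a·b - 2·b + 1, -a^2 - 2·a]].
At the point, J = [[-9.7500, 19.5000], [2.5000, 0.7500]] (det J = -56.0625).
Solving J·Δ = −F gives Δ = (1.6806, 0.2313).

(1.6806, 0.2313)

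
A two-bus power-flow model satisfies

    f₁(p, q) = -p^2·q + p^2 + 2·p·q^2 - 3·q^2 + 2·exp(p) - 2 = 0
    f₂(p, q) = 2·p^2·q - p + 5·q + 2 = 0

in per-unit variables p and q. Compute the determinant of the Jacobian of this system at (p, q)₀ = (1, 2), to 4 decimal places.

115.0559

J = [[-2·p·q + 2·p + 2·q^2 + 2·exp(p), -p^2 + 4·p·q - 6·q], [4·p·q - 1, 2·p^2 + 5]].
At the point, J = [[11.436564, -5.0000], [7.0000, 7.0000]].
det J = 115.0559.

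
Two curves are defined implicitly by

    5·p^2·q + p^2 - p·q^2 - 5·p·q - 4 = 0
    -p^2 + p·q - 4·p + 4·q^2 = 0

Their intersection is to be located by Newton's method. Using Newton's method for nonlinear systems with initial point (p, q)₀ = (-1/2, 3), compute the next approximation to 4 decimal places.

At (-1/2, 3): F = (12.0000, 36.2500).
Jacobian J = [[10·p·q + 2·p - q^2 - 5·q, 5·p^2 - 2·p·q - 5·p], [-2·p + q - 4, p + 8·q]].
At the point, J = [[-40.0000, 6.7500], [0.0000, 23.5000]] (det J = -940.0000).
Solving J·Δ = −F gives Δ = (0.0397, -1.5426).
Then the next iterate is (p, q)₁ = (-0.4603, 1.4574).

(-0.4603, 1.4574)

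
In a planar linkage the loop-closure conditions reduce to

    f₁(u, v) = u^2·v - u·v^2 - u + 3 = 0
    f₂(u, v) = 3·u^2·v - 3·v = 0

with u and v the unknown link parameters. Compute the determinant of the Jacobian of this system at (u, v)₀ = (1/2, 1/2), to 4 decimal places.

2.0625

J = [[2·u·v - v^2 - 1, u^2 - 2·u·v], [6·u·v, 3·u^2 - 3]].
At the point, J = [[-0.7500, -0.2500], [1.5000, -2.2500]].
det J = 2.0625.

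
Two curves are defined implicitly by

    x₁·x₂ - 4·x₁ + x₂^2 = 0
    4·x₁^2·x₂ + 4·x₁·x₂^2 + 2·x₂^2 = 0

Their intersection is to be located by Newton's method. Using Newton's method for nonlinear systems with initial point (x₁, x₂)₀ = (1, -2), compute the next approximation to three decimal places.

At (1, -2): F = (-2.000, 16.000).
Jacobian J = [[x₂ - 4, x₁ + 2·x₂], [8·x₁·x₂ + 4·x₂^2, 4·x₁^2 + 8·x₁·x₂ + 4·x₂]].
At the point, J = [[-6.000, -3.000], [0.000, -20.000]] (det J = 120.000).
Solving J·Δ = −F gives Δ = (-0.733, 0.800).
Then the next iterate is (x₁, x₂)₁ = (0.267, -1.200).

(0.267, -1.200)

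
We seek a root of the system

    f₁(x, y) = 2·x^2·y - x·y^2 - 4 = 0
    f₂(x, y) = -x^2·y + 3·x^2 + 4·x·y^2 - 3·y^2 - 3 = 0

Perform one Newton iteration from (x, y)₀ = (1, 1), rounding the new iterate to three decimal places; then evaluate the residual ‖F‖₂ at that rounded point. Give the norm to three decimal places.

At (1, 1): F = (-3.000, 0.000).
Jacobian J = [[4·x·y - y^2, 2·x^2 - 2·x·y], [-2·x·y + 6·x + 4·y^2, -x^2 + 8·x·y - 6·y]].
At the point, J = [[3.000, 0.000], [8.000, 1.000]] (det J = 3.000).
Solving J·Δ = −F gives Δ = (1.000, -8.000).
Then the next iterate is (x, y)₁ = (2.000, -7.000).
Re-evaluating at (2.000, -7.000): F = (-158.000, 282.000), so ‖F‖₂ = 323.246.

323.246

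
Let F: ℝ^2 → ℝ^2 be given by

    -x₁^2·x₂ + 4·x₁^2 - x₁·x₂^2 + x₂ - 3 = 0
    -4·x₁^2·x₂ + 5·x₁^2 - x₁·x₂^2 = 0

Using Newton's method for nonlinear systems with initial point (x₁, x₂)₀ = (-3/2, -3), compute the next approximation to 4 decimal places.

(-0.0075, -5.1000)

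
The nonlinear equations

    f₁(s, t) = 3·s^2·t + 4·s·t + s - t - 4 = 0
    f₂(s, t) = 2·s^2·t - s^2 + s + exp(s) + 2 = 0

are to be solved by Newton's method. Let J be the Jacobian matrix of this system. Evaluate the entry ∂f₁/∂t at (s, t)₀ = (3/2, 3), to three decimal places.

11.750

∂f₁/∂t = 3·s^2 + 4·s - 1.
At (3/2, 3) this is 11.750.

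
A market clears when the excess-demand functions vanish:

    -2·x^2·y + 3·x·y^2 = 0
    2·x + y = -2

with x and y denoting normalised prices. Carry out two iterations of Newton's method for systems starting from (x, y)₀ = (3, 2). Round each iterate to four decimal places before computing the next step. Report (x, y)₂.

(-0.7500, -0.5000)

At (3, 2): F = (0.0000, 10.0000).
Jacobian J = [[-4·x·y + 3·y^2, -2·x^2 + 6·x·y], [2, 1]].
At the point, J = [[-12.0000, 18.0000], [2.0000, 1.0000]] (det J = -48.0000).
Solving J·Δ = −F gives Δ = (-3.7500, -2.5000).
Then the next iterate is (x, y)₁ = (-0.7500, -0.5000).
Round to (-0.7500, -0.5000) and repeat: F = (0.0000, 0.0000), J = [[-0.7500, 1.1250], [2.0000, 1.0000]].
Δ = (0.0000, 0.0000), so (x, y)₂ = (-0.7500, -0.5000).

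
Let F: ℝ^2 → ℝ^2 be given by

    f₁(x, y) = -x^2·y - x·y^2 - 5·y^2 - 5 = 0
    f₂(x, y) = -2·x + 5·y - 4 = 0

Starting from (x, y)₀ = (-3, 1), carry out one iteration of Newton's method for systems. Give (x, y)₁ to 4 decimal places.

(8.0000, 4.0000)

At (-3, 1): F = (-16.0000, 7.0000).
Jacobian J = [[-2·x·y - y^2, -x^2 - 2·x·y - 10·y], [-2, 5]].
At the point, J = [[5.0000, -13.0000], [-2.0000, 5.0000]] (det J = -1.0000).
Solving J·Δ = −F gives Δ = (11.0000, 3.0000).
Then the next iterate is (x, y)₁ = (8.0000, 4.0000).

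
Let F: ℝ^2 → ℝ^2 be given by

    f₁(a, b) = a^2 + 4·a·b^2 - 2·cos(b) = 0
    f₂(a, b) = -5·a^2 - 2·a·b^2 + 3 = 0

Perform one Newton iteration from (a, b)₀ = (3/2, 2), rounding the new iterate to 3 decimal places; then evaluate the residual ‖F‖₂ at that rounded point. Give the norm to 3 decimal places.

At (3/2, 2): F = (27.08229, -20.250).
Jacobian J = [[2·a + 4·b^2, 8·a·b + 2·sin(b)], [-10·a - 2·b^2, -4·a·b]].
At the point, J = [[19.000, 25.81859], [-23.000, -12.000]] (det J = 365.82768).
Solving J·Δ = −F gives Δ = (-0.541, -0.651).
Then the next iterate is (a, b)₁ = (0.959, 1.349).
Re-evaluating at (0.959, 1.349): F = (7.46047, -5.08878), so ‖F‖₂ = 9.031.

9.031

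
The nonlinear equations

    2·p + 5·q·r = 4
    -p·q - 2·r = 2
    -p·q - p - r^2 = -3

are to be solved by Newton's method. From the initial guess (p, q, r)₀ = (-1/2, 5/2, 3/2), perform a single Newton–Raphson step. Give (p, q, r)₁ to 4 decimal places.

(111.3750, 146.8750, -104.1250)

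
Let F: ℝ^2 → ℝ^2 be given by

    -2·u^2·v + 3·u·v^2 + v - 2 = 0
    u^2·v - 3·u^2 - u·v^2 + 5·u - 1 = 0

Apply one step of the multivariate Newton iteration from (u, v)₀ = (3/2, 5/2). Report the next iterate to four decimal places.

At (3/2, 5/2): F = (17.3750, -4.0000).
Jacobian J = [[-4·u·v + 3·v^2, -2·u^2 + 6·u·v + 1], [2·u·v - 6·u - v^2 + 5, u^2 - 2·u·v]].
At the point, J = [[3.7500, 19.0000], [-2.7500, -5.2500]] (det J = 32.5625).
Solving J·Δ = −F gives Δ = (0.4674, -1.0067).
Then the next iterate is (u, v)₁ = (1.9674, 1.4933).

(1.9674, 1.4933)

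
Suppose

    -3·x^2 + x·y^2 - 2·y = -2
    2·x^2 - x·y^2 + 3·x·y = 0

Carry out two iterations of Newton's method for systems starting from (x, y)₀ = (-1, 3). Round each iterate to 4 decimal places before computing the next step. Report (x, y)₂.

At (-1, 3): F = (-16.0000, 2.0000).
Jacobian J = [[-6·x + y^2, 2·x·y - 2], [4·x - y^2 + 3·y, -2·x·y + 3·x]].
At the point, J = [[15.0000, -8.0000], [-4.0000, 3.0000]] (det J = 13.0000).
Solving J·Δ = −F gives Δ = (2.4615, 2.6154).
Then the next iterate is (x, y)₁ = (1.4615, 5.6154).
Round to (1.4615, 5.6154) and repeat: F = (30.446319, -17.192380), J = [[22.763717, 14.413814], [-8.840517, -12.029314]].
Δ = (-0.8090, -0.8347), so (x, y)₂ = (0.6525, 4.7807).

(0.6525, 4.7807)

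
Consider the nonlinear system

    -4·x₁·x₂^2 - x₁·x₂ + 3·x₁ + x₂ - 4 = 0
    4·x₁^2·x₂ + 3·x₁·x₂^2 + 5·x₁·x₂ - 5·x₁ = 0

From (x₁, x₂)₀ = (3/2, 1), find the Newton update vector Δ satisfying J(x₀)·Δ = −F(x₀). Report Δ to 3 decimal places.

(-0.115, -0.462)

At (3/2, 1): F = (-6.000, 13.500).
Jacobian J = [[-4·x₂^2 - x₂ + 3, -8·x₁·x₂ - x₁ + 1], [8·x₁·x₂ + 3·x₂^2 + 5·x₂ - 5, 4·x₁^2 + 6·x₁·x₂ + 5·x₁]].
At the point, J = [[-2.000, -12.500], [15.000, 25.500]] (det J = 136.500).
Solving J·Δ = −F gives Δ = (-0.115, -0.462).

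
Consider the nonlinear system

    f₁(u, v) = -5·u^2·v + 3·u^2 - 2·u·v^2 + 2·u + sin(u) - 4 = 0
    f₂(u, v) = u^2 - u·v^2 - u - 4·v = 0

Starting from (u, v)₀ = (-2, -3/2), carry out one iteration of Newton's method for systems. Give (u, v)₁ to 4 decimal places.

At (-2, -3/2): F = (42.090703, 16.5000).
Jacobian J = [[-10·u·v + 6·u - 2·v^2 + cos(u) + 2, -5·u^2 - 4·u·v], [2·u - v^2 - 1, -2·u·v - 4]].
At the point, J = [[-44.916147, -32.0000], [-7.2500, -10.0000]] (det J = 217.161468).
Solving J·Δ = −F gives Δ = (-0.4931, 2.0075).
Then the next iterate is (u, v)₁ = (-2.4931, 0.5075).

(-2.4931, 0.5075)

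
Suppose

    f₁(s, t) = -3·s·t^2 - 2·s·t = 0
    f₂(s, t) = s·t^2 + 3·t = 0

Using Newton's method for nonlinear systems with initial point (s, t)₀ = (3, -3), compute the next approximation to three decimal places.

At (3, -3): F = (-63.000, 18.000).
Jacobian J = [[-3·t^2 - 2·t, -6·s·t - 2·s], [t^2, 2·s·t + 3]].
At the point, J = [[-21.000, 48.000], [9.000, -15.000]] (det J = -117.000).
Solving J·Δ = −F gives Δ = (0.692, 1.615).
Then the next iterate is (s, t)₁ = (3.692, -1.385).

(3.692, -1.385)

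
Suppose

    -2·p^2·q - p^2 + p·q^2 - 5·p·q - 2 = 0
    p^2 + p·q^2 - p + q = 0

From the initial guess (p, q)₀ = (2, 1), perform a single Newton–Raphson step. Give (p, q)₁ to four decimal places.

At (2, 1): F = (-22.0000, 5.0000).
Jacobian J = [[-4·p·q - 2·p + q^2 - 5·q, -2·p^2 + 2·p·q - 5·p], [2·p + q^2 - 1, 2·p·q + 1]].
At the point, J = [[-16.0000, -14.0000], [4.0000, 5.0000]] (det J = -24.0000).
Solving J·Δ = −F gives Δ = (-1.6667, 0.3333).
Then the next iterate is (p, q)₁ = (0.3333, 1.3333).

(0.3333, 1.3333)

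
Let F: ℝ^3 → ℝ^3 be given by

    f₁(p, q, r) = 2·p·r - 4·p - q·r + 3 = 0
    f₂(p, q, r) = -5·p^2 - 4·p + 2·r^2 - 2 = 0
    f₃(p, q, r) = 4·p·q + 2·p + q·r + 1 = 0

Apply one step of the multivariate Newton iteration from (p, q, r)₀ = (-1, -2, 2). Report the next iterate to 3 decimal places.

At (-1, -2, 2): F = (7.000, 5.000, 3.000).
Jacobian J = [[2·r - 4, -r, 2·p - q], [-10·p - 4, 0, 4·r], [4·q + 2, 4·p + r, q]].
At the point, J = [[0.000, -2.000, 0.000], [6.000, 0.000, 8.000], [-6.000, -2.000, -2.000]] (det J = 72.000).
Solving J·Δ = −F gives Δ = (-0.611, 3.500, -0.167).
Then the next iterate is (p, q, r)₁ = (-1.611, 1.500, 1.833).

(-1.611, 1.500, 1.833)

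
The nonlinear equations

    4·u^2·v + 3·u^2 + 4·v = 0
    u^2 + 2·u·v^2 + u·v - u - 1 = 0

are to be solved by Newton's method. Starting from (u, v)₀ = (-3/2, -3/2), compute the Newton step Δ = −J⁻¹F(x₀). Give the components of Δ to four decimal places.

At (-3/2, -3/2): F = (-12.7500, -1.7500).
Jacobian J = [[8·u·v + 6·u, 4·u^2 + 4], [2·u + 2·v^2 + v - 1, 4·u·v + u]].
At the point, J = [[9.0000, 13.0000], [-1.0000, 7.5000]] (det J = 80.5000).
Solving J·Δ = −F gives Δ = (0.9053, 0.3540).

(0.9053, 0.3540)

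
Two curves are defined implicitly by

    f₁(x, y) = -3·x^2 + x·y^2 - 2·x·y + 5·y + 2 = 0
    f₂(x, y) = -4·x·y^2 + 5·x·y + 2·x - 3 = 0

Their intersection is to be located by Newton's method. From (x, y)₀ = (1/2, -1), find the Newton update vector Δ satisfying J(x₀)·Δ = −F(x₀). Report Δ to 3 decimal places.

(-0.232, 0.750)

At (1/2, -1): F = (-2.250, -6.500).
Jacobian J = [[-6·x + y^2 - 2·y, 2·x·y - 2·x + 5], [-4·y^2 + 5·y + 2, -8·x·y + 5·x]].
At the point, J = [[0.000, 3.000], [-7.000, 6.500]] (det J = 21.000).
Solving J·Δ = −F gives Δ = (-0.232, 0.750).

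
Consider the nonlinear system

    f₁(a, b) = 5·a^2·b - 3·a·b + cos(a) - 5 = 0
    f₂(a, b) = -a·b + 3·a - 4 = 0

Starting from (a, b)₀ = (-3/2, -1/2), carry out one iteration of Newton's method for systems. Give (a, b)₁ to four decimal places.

At (-3/2, -1/2): F = (-12.804263, -9.2500).
Jacobian J = [[10·a·b - 3·b - sin(a), 5·a^2 - 3·a], [-b + 3, -a]].
At the point, J = [[9.997495, 15.7500], [3.5000, 1.5000]] (det J = -40.128758).
Solving J·Δ = −F gives Δ = (3.1519, -1.1877).
Then the next iterate is (a, b)₁ = (1.6519, -1.6877).

(1.6519, -1.6877)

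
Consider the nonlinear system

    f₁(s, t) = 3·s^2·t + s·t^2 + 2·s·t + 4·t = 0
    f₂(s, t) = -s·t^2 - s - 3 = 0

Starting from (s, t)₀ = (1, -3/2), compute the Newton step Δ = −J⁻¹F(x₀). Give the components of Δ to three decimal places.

At (1, -3/2): F = (-11.250, -6.250).
Jacobian J = [[6·s·t + t^2 + 2·t, 3·s^2 + 2·s·t + 2·s + 4], [-t^2 - 1, -2·s·t]].
At the point, J = [[-9.750, 6.000], [-3.250, 3.000]] (det J = -9.750).
Solving J·Δ = −F gives Δ = (0.385, 2.500).

(0.385, 2.500)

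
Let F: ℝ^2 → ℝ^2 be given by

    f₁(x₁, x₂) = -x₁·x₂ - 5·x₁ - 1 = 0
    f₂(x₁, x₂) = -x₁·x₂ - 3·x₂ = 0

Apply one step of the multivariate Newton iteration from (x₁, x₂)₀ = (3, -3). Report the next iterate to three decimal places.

(-1.571, -2.286)

At (3, -3): F = (-7.000, 18.000).
Jacobian J = [[-x₂ - 5, -x₁], [-x₂, -x₁ - 3]].
At the point, J = [[-2.000, -3.000], [3.000, -6.000]] (det J = 21.000).
Solving J·Δ = −F gives Δ = (-4.571, 0.714).
Then the next iterate is (x₁, x₂)₁ = (-1.571, -2.286).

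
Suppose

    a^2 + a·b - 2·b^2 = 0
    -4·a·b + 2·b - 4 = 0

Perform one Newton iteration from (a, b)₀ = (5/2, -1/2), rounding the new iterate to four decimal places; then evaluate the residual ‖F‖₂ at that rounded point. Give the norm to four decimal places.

At (5/2, -1/2): F = (4.5000, 0.0000).
Jacobian J = [[2·a + b, a - 4·b], [-4·b, -4·a + 2]].
At the point, J = [[4.5000, 4.5000], [2.0000, -8.0000]] (det J = -45.0000).
Solving J·Δ = −F gives Δ = (-0.8000, -0.2000).
Then the next iterate is (a, b)₁ = (1.7000, -0.7000).
Re-evaluating at (1.7000, -0.7000): F = (0.7200, -0.6400), so ‖F‖₂ = 0.9633.

0.9633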